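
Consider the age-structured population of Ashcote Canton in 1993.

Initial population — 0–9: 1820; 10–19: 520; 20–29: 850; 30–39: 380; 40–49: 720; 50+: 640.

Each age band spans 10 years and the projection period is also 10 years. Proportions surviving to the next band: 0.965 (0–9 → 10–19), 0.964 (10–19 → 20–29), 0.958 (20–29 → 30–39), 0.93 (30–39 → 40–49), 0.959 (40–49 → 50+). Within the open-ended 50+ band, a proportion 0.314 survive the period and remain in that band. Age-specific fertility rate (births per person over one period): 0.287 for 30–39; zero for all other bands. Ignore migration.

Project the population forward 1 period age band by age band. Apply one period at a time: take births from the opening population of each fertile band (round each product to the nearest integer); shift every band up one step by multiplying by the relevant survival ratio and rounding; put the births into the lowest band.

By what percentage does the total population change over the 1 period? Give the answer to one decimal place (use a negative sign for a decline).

Call the bands 1 to 6, youngest first.
Period 1:
Births: 380 * 0.287 = 109
Band 2: 1820 * 0.965 = 1756
Band 3: 520 * 0.964 = 501
Band 4: 850 * 0.958 = 814
Band 5: 380 * 0.93 = 353
Band 6: 720 * 0.959 + 640 * 0.314 = 690 + 201 = 891
→ [109, 1756, 501, 814, 353, 891]
Total: 4930 → 4424; change = -506; percentage change = -10.3%

-10.3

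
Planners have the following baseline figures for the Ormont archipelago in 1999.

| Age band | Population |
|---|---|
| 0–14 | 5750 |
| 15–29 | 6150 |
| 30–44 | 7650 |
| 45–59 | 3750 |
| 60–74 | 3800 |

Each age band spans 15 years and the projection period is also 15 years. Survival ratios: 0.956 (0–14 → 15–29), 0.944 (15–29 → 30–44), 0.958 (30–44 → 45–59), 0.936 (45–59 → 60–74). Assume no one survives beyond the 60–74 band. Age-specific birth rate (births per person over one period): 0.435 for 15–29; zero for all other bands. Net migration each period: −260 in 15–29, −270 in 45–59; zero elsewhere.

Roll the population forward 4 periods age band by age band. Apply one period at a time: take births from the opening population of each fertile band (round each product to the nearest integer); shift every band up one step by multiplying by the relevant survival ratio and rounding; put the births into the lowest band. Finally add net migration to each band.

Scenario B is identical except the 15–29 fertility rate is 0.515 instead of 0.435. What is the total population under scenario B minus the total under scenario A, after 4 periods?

Numbering the groups 1..5 from youngest to oldest:
Period 1:
Births: 6150 × 0.435 = 2675
Group 2: 5750 × 0.956 = 5497
Group 3: 6150 × 0.944 = 5806
Group 4: 7650 × 0.958 = 7329
Group 5: 3750 × 0.936 = 3510
Net migration: Group 2 − 260 → 5237; Group 4 − 270 → 7059
Giving 2675 / 5237 / 5806 / 7059 / 3510.
Period 2:
Births: 5237 × 0.435 = 2278
Group 2: 2675 × 0.956 = 2557
Group 3: 5237 × 0.944 = 4944
Group 4: 5806 × 0.958 = 5562
Group 5: 7059 × 0.936 = 6607
Net migration: Group 2 − 260 → 2297; Group 4 − 270 → 5292
Giving 2278 / 2297 / 4944 / 5292 / 6607.
Period 3:
Births: 2297 × 0.435 = 999
Group 2: 2278 × 0.956 = 2178
Group 3: 2297 × 0.944 = 2168
Group 4: 4944 × 0.958 = 4736
Group 5: 5292 × 0.936 = 4953
Net migration: Group 2 − 260 → 1918; Group 4 − 270 → 4466
Giving 999 / 1918 / 2168 / 4466 / 4953.
Period 4:
Births: 1918 × 0.435 = 834
Group 2: 999 × 0.956 = 955
Group 3: 1918 × 0.944 = 1811
Group 4: 2168 × 0.958 = 2077
Group 5: 4466 × 0.936 = 4180
Net migration: Group 2 − 260 → 695; Group 4 − 270 → 1807
Giving 834 / 695 / 1811 / 1807 / 4180.
Scenario A total after 4 periods: 9327
Scenario B projection —
Period 1:
Births: 6150 × 0.515 = 3167
Group 2: 5750 × 0.956 = 5497
Group 3: 6150 × 0.944 = 5806
Group 4: 7650 × 0.958 = 7329
Group 5: 3750 × 0.936 = 3510
Net migration: Group 2 − 260 → 5237; Group 4 − 270 → 7059
Giving 3167 / 5237 / 5806 / 7059 / 3510.
Period 2:
Births: 5237 × 0.515 = 2697
Group 2: 3167 × 0.956 = 3028
Group 3: 5237 × 0.944 = 4944
Group 4: 5806 × 0.958 = 5562
Group 5: 7059 × 0.936 = 6607
Net migration: Group 2 − 260 → 2768; Group 4 − 270 → 5292
Giving 2697 / 2768 / 4944 / 5292 / 6607.
Period 3:
Births: 2768 × 0.515 = 1426
Group 2: 2697 × 0.956 = 2578
Group 3: 2768 × 0.944 = 2613
Group 4: 4944 × 0.958 = 4736
Group 5: 5292 × 0.936 = 4953
Net migration: Group 2 − 260 → 2318; Group 4 − 270 → 4466
Giving 1426 / 2318 / 2613 / 4466 / 4953.
Period 4:
Births: 2318 × 0.515 = 1194
Group 2: 1426 × 0.956 = 1363
Group 3: 2318 × 0.944 = 2188
Group 4: 2613 × 0.958 = 2503
Group 5: 4466 × 0.936 = 4180
Net migration: Group 2 − 260 → 1103; Group 4 − 270 → 2233
Giving 1194 / 1103 / 2188 / 2233 / 4180.
Scenario B total after 4 periods: 10898
Difference B − A = 10898 − 9327 = 1571

1571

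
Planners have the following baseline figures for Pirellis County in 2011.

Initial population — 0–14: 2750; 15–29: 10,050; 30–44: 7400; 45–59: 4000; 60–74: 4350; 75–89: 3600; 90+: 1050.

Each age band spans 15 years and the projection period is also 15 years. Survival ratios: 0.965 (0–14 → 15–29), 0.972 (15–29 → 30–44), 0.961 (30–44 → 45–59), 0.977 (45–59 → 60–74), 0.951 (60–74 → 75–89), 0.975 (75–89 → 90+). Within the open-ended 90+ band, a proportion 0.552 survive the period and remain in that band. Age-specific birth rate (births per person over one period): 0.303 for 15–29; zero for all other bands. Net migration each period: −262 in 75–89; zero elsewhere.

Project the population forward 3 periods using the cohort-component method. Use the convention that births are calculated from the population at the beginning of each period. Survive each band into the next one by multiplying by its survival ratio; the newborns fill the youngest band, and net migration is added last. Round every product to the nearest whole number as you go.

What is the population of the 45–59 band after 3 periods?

(Groups numbered youngest = 1 to oldest = 7.)
Period 1.
Births: 10050 × 0.303 = 3045
Group 2: 2750 × 0.965 = 2654
Group 3: 10050 × 0.972 = 9769
Group 4: 7400 × 0.961 = 7111
Group 5: 4000 × 0.977 = 3908
Group 6: 4350 × 0.951 = 4137
Group 7: 3600 × 0.975 + 1050 × 0.552 = 3510 + 580 = 4090
Net migration: Group 6 − 262 → 3875
Population now: 0–14=3045, 15–29=2654, 30–44=9769, 45–59=7111, 60–74=3908, 75–89=3875, 90+=4090
Period 2.
Births: 2654 × 0.303 = 804
Group 2: 3045 × 0.965 = 2938
Group 3: 2654 × 0.972 = 2580
Group 4: 9769 × 0.961 = 9388
Group 5: 7111 × 0.977 = 6947
Group 6: 3908 × 0.951 = 3717
Group 7: 3875 × 0.975 + 4090 × 0.552 = 3778 + 2258 = 6036
Net migration: Group 6 − 262 → 3455
Population now: 0–14=804, 15–29=2938, 30–44=2580, 45–59=9388, 60–74=6947, 75–89=3455, 90+=6036
Period 3.
Births: 2938 × 0.303 = 890
Group 2: 804 × 0.965 = 776
Group 3: 2938 × 0.972 = 2856
Group 4: 2580 × 0.961 = 2479
Group 5: 9388 × 0.977 = 9172
Group 6: 6947 × 0.951 = 6607
Group 7: 3455 × 0.975 + 6036 × 0.552 = 3369 + 3332 = 6701
Net migration: Group 6 − 262 → 6345
Population now: 0–14=890, 15–29=776, 30–44=2856, 45–59=2479, 60–74=9172, 75–89=6345, 90+=6701

2479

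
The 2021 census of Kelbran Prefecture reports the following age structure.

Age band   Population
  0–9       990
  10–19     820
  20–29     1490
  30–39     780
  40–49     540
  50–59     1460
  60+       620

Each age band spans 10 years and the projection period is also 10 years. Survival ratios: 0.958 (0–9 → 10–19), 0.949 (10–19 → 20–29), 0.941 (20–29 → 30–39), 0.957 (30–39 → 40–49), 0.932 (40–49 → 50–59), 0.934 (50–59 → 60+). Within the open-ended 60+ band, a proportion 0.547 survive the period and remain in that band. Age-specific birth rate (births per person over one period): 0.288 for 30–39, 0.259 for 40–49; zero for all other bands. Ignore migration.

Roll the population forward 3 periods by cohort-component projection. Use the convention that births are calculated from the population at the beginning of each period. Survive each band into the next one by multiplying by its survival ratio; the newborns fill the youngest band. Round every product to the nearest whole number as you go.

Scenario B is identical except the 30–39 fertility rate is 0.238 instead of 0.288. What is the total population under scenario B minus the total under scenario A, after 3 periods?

-140

Numbering the bands 1..7 from youngest to oldest:
— Period 1 —
Births: 780 × 0.288 = 225, 540 × 0.259 = 140 → total 365
Band 2: 990 × 0.958 = 948
Band 3: 820 × 0.949 = 778
Band 4: 1490 × 0.941 = 1402
Band 5: 780 × 0.957 = 746
Band 6: 540 × 0.932 = 503
Band 7: 1460 × 0.934 + 620 × 0.547 = 1364 + 339 = 1703
Giving 365 / 948 / 778 / 1402 / 746 / 503 / 1703.
— Period 2 —
Births: 1402 × 0.288 = 404, 746 × 0.259 = 193 → total 597
Band 2: 365 × 0.958 = 350
Band 3: 948 × 0.949 = 900
Band 4: 778 × 0.941 = 732
Band 5: 1402 × 0.957 = 1342
Band 6: 746 × 0.932 = 695
Band 7: 503 × 0.934 + 1703 × 0.547 = 470 + 932 = 1402
Giving 597 / 350 / 900 / 732 / 1342 / 695 / 1402.
— Period 3 —
Births: 732 × 0.288 = 211, 1342 × 0.259 = 348 → total 559
Band 2: 597 × 0.958 = 572
Band 3: 350 × 0.949 = 332
Band 4: 900 × 0.941 = 847
Band 5: 732 × 0.957 = 701
Band 6: 1342 × 0.932 = 1251
Band 7: 695 × 0.934 + 1402 × 0.547 = 649 + 767 = 1416
Giving 559 / 572 / 332 / 847 / 701 / 1251 / 1416.
Scenario A total after 3 periods: 5678
Scenario B projection —
— Period 1 —
Births: 780 × 0.238 = 186, 540 × 0.259 = 140 → total 326
Band 2: 990 × 0.958 = 948
Band 3: 820 × 0.949 = 778
Band 4: 1490 × 0.941 = 1402
Band 5: 780 × 0.957 = 746
Band 6: 540 × 0.932 = 503
Band 7: 1460 × 0.934 + 620 × 0.547 = 1364 + 339 = 1703
Giving 326 / 948 / 778 / 1402 / 746 / 503 / 1703.
— Period 2 —
Births: 1402 × 0.238 = 334, 746 × 0.259 = 193 → total 527
Band 2: 326 × 0.958 = 312
Band 3: 948 × 0.949 = 900
Band 4: 778 × 0.941 = 732
Band 5: 1402 × 0.957 = 1342
Band 6: 746 × 0.932 = 695
Band 7: 503 × 0.934 + 1703 × 0.547 = 470 + 932 = 1402
Giving 527 / 312 / 900 / 732 / 1342 / 695 / 1402.
— Period 3 —
Births: 732 × 0.238 = 174, 1342 × 0.259 = 348 → total 522
Band 2: 527 × 0.958 = 505
Band 3: 312 × 0.949 = 296
Band 4: 900 × 0.941 = 847
Band 5: 732 × 0.957 = 701
Band 6: 1342 × 0.932 = 1251
Band 7: 695 × 0.934 + 1402 × 0.547 = 649 + 767 = 1416
Giving 522 / 505 / 296 / 847 / 701 / 1251 / 1416.
Scenario B total after 3 periods: 5538
Difference B − A = 5538 − 5678 = -140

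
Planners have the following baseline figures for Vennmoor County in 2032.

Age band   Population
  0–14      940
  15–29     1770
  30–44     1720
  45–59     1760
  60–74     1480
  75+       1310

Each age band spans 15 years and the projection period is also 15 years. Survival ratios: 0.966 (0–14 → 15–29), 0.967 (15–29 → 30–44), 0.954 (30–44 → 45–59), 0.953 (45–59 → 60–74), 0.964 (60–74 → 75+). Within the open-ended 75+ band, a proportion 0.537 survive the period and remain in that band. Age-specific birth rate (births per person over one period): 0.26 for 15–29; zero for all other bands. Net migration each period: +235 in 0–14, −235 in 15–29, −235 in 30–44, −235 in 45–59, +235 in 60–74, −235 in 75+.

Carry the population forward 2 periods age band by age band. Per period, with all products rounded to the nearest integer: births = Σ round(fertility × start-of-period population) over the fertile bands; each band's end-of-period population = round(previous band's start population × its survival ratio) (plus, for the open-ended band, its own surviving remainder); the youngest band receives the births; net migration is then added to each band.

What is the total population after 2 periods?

6637

(Bands numbered youngest = 1 to oldest = 6.)
[period 1]
Births: 1770 × 0.26 = 460
Band 2: 940 × 0.966 = 908
Band 3: 1770 × 0.967 = 1712
Band 4: 1720 × 0.954 = 1641
Band 5: 1760 × 0.953 = 1677
Band 6: 1480 × 0.964 + 1310 × 0.537 = 1427 + 703 = 2130
Net migration: Band 1 + 235 → 695; Band 2 − 235 → 673; Band 3 − 235 → 1477; Band 4 − 235 → 1406; Band 5 + 235 → 1912; Band 6 − 235 → 1895
Giving 695 / 673 / 1477 / 1406 / 1912 / 1895.
[period 2]
Births: 673 × 0.26 = 175
Band 2: 695 × 0.966 = 671
Band 3: 673 × 0.967 = 651
Band 4: 1477 × 0.954 = 1409
Band 5: 1406 × 0.953 = 1340
Band 6: 1912 × 0.964 + 1895 × 0.537 = 1843 + 1018 = 2861
Net migration: Band 1 + 235 → 410; Band 2 − 235 → 436; Band 3 − 235 → 416; Band 4 − 235 → 1174; Band 5 + 235 → 1575; Band 6 − 235 → 2626
Giving 410 / 436 / 416 / 1174 / 1575 / 2626.
Total after period 2: 410 + 436 + 416 + 1174 + 1575 + 2626 = 6637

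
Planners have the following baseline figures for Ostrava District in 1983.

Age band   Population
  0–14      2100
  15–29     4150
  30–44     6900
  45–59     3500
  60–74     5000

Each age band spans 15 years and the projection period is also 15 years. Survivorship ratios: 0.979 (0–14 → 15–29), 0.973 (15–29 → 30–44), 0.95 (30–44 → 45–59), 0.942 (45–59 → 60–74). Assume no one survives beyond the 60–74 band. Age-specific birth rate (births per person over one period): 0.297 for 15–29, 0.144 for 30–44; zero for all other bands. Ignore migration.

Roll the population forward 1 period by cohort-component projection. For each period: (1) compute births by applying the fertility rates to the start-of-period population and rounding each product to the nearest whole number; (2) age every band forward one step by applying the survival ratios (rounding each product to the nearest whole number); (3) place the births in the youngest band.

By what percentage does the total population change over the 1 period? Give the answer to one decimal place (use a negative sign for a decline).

-16.1

Period 1.
Births: 4150 * 0.297 = 1233  |  6900 * 0.144 = 994 → total 2227
15–29: 2100 * 0.979 = 2056
30–44: 4150 * 0.973 = 4038
45–59: 6900 * 0.95 = 6555
60–74: 3500 * 0.942 = 3297
Population now: 0–14=2227, 15–29=2056, 30–44=4038, 45–59=6555, 60–74=3297
Total: 21650 → 18173; change = -3477; percentage change = -16.1%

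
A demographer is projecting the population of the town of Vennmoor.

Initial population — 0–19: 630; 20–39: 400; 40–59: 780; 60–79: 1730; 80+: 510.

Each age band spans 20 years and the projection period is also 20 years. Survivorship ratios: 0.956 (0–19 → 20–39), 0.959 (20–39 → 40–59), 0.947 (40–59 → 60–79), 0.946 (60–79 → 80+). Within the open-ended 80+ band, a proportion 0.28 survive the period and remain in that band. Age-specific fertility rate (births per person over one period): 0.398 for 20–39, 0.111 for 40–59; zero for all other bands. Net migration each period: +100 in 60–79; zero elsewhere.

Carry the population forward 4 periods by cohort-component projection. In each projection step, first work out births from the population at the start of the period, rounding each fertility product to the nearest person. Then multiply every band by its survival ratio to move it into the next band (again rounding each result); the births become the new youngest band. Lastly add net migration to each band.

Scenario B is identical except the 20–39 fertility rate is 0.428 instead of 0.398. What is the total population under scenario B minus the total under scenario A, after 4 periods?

Call the groups 1 to 5, youngest first.
[period 1]
Births: 400 × 0.398 = 159, 780 × 0.111 = 87 — total 246
Group 2: 630 × 0.956 = 602
Group 3: 400 × 0.959 = 384
Group 4: 780 × 0.947 = 739
Group 5: 1730 × 0.946 + 510 × 0.28 = 1637 + 143 = 1780
Net migration: Group 4 + 100 → 839
→ [246, 602, 384, 839, 1780]
[period 2]
Births: 602 × 0.398 = 240, 384 × 0.111 = 43 — total 283
Group 2: 246 × 0.956 = 235
Group 3: 602 × 0.959 = 577
Group 4: 384 × 0.947 = 364
Group 5: 839 × 0.946 + 1780 × 0.28 = 794 + 498 = 1292
Net migration: Group 4 + 100 → 464
→ [283, 235, 577, 464, 1292]
[period 3]
Births: 235 × 0.398 = 94, 577 × 0.111 = 64 — total 158
Group 2: 283 × 0.956 = 271
Group 3: 235 × 0.959 = 225
Group 4: 577 × 0.947 = 546
Group 5: 464 × 0.946 + 1292 × 0.28 = 439 + 362 = 801
Net migration: Group 4 + 100 → 646
→ [158, 271, 225, 646, 801]
[period 4]
Births: 271 × 0.398 = 108, 225 × 0.111 = 25 — total 133
Group 2: 158 × 0.956 = 151
Group 3: 271 × 0.959 = 260
Group 4: 225 × 0.947 = 213
Group 5: 646 × 0.946 + 801 × 0.28 = 611 + 224 = 835
Net migration: Group 4 + 100 → 313
→ [133, 151, 260, 313, 835]
Scenario A total after 4 periods: 1692
Scenario B projection —
[period 1]
Births: 400 × 0.428 = 171, 780 × 0.111 = 87 — total 258
Group 2: 630 × 0.956 = 602
Group 3: 400 × 0.959 = 384
Group 4: 780 × 0.947 = 739
Group 5: 1730 × 0.946 + 510 × 0.28 = 1637 + 143 = 1780
Net migration: Group 4 + 100 → 839
→ [258, 602, 384, 839, 1780]
[period 2]
Births: 602 × 0.428 = 258, 384 × 0.111 = 43 — total 301
Group 2: 258 × 0.956 = 247
Group 3: 602 × 0.959 = 577
Group 4: 384 × 0.947 = 364
Group 5: 839 × 0.946 + 1780 × 0.28 = 794 + 498 = 1292
Net migration: Group 4 + 100 → 464
→ [301, 247, 577, 464, 1292]
[period 3]
Births: 247 × 0.428 = 106, 577 × 0.111 = 64 — total 170
Group 2: 301 × 0.956 = 288
Group 3: 247 × 0.959 = 237
Group 4: 577 × 0.947 = 546
Group 5: 464 × 0.946 + 1292 × 0.28 = 439 + 362 = 801
Net migration: Group 4 + 100 → 646
→ [170, 288, 237, 646, 801]
[period 4]
Births: 288 × 0.428 = 123, 237 × 0.111 = 26 — total 149
Group 2: 170 × 0.956 = 163
Group 3: 288 × 0.959 = 276
Group 4: 237 × 0.947 = 224
Group 5: 646 × 0.946 + 801 × 0.28 = 611 + 224 = 835
Net migration: Group 4 + 100 → 324
→ [149, 163, 276, 324, 835]
Scenario B total after 4 periods: 1747
Difference B − A = 1747 − 1692 = 55

55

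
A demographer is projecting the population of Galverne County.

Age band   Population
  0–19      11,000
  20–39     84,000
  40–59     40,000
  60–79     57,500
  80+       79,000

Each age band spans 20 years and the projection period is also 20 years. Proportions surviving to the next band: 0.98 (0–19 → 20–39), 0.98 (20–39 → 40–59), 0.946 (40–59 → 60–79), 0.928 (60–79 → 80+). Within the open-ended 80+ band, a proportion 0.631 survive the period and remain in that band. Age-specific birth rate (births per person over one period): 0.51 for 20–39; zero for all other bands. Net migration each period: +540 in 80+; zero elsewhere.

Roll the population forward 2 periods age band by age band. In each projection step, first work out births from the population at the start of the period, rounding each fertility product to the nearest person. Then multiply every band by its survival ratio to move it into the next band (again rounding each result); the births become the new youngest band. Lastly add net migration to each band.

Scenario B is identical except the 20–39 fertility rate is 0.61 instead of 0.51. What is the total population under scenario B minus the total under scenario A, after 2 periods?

Numbering the groups 1..5 from youngest to oldest:
After projecting period 1:
Births: 84000 × 0.51 = 42840
Group 2: 11000 × 0.98 = 10780
Group 3: 84000 × 0.98 = 82320
Group 4: 40000 × 0.946 = 37840
Group 5: 57500 × 0.928 + 79000 × 0.631 = 53360 + 49849 = 103209
Net migration: Group 5 + 540 → 103749
Giving 42840 / 10780 / 82320 / 37840 / 103749.
After projecting period 2:
Births: 10780 × 0.51 = 5498
Group 2: 42840 × 0.98 = 41983
Group 3: 10780 × 0.98 = 10564
Group 4: 82320 × 0.946 = 77875
Group 5: 37840 × 0.928 + 103749 × 0.631 = 35116 + 65466 = 100582
Net migration: Group 5 + 540 → 101122
Giving 5498 / 41983 / 10564 / 77875 / 101122.
Scenario A total after 2 periods: 237042
Scenario B projection —
After projecting period 1:
Births: 84000 × 0.61 = 51240
Group 2: 11000 × 0.98 = 10780
Group 3: 84000 × 0.98 = 82320
Group 4: 40000 × 0.946 = 37840
Group 5: 57500 × 0.928 + 79000 × 0.631 = 53360 + 49849 = 103209
Net migration: Group 5 + 540 → 103749
Giving 51240 / 10780 / 82320 / 37840 / 103749.
After projecting period 2:
Births: 10780 × 0.61 = 6576
Group 2: 51240 × 0.98 = 50215
Group 3: 10780 × 0.98 = 10564
Group 4: 82320 × 0.946 = 77875
Group 5: 37840 × 0.928 + 103749 × 0.631 = 35116 + 65466 = 100582
Net migration: Group 5 + 540 → 101122
Giving 6576 / 50215 / 10564 / 77875 / 101122.
Scenario B total after 2 periods: 246352
Difference B − A = 246352 − 237042 = 9310

9310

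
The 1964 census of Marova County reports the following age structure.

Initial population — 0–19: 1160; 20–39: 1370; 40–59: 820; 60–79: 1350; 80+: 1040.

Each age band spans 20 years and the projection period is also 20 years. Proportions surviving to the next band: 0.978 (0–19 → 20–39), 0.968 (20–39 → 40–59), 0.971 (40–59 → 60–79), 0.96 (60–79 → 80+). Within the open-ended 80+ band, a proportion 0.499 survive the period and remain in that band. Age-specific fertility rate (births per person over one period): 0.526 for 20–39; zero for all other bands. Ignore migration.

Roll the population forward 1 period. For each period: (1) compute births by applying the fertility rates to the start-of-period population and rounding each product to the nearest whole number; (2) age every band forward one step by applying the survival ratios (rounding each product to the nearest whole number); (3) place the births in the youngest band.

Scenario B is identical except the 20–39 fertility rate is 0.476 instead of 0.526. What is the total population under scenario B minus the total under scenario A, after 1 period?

Period 1.
Births: 1370 × 0.526 = 721
20–39: 1160 × 0.978 = 1134
40–59: 1370 × 0.968 = 1326
60–79: 820 × 0.971 = 796
80+: 1350 × 0.96 + 1040 × 0.499 = 1296 + 519 = 1815
→ [721, 1134, 1326, 796, 1815]
Scenario A total after 1 period: 5792
Scenario B projection —
Period 1.
Births: 1370 × 0.476 = 652
20–39: 1160 × 0.978 = 1134
40–59: 1370 × 0.968 = 1326
60–79: 820 × 0.971 = 796
80+: 1350 × 0.96 + 1040 × 0.499 = 1296 + 519 = 1815
→ [652, 1134, 1326, 796, 1815]
Scenario B total after 1 period: 5723
Difference B − A = 5723 − 5792 = -69

-69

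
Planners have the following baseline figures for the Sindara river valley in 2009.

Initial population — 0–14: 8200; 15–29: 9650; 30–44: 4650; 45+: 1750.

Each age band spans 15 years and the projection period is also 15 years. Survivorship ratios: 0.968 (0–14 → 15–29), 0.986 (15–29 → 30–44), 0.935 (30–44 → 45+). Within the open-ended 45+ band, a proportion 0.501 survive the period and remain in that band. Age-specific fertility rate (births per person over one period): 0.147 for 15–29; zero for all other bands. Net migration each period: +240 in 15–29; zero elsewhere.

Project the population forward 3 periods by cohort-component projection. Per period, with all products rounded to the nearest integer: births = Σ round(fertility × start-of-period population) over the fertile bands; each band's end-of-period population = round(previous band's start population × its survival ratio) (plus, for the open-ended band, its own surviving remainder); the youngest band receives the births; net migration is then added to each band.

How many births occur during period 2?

(Bands numbered youngest = 1 to oldest = 4.)
Period 1.
Births: 9650 * 0.147 = 1419
Band 2: 8200 * 0.968 = 7938
Band 3: 9650 * 0.986 = 9515
Band 4: 4650 * 0.935 + 1750 * 0.501 = 4348 + 877 = 5225
Net migration: Band 2 + 240 → 8178
→ [1419, 8178, 9515, 5225]
Period 2.
Births: 8178 * 0.147 = 1202
Band 2: 1419 * 0.968 = 1374
Band 3: 8178 * 0.986 = 8064
Band 4: 9515 * 0.935 + 5225 * 0.501 = 8897 + 2618 = 11515
Net migration: Band 2 + 240 → 1614
→ [1202, 1614, 8064, 11515]

1202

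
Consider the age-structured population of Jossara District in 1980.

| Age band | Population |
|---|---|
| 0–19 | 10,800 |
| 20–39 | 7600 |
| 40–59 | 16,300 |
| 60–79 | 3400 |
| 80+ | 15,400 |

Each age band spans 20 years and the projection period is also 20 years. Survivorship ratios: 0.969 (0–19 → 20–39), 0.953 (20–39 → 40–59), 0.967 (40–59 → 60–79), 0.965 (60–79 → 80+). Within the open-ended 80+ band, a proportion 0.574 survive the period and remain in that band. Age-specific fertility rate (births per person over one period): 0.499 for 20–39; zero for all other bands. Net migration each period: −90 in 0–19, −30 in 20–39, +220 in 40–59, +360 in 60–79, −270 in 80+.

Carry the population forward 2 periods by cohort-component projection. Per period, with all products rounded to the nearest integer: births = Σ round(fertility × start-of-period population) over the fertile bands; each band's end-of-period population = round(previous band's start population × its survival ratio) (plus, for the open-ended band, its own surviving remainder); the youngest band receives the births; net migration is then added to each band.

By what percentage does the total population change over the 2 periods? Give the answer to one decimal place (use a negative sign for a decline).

[period 1]
Births: 7600 × 0.499 = 3792
20–39: 10800 × 0.969 = 10465
40–59: 7600 × 0.953 = 7243
60–79: 16300 × 0.967 = 15762
80+: 3400 × 0.965 + 15400 × 0.574 = 3281 + 8840 = 12121
Net migration: 0–19 − 90 → 3702; 20–39 − 30 → 10435; 40–59 + 220 → 7463; 60–79 + 360 → 16122; 80+ − 270 → 11851
Giving 3702 / 10435 / 7463 / 16122 / 11851.
[period 2]
Births: 10435 × 0.499 = 5207
20–39: 3702 × 0.969 = 3587
40–59: 10435 × 0.953 = 9945
60–79: 7463 × 0.967 = 7217
80+: 16122 × 0.965 + 11851 × 0.574 = 15558 + 6802 = 22360
Net migration: 0–19 − 90 → 5117; 20–39 − 30 → 3557; 40–59 + 220 → 10165; 60–79 + 360 → 7577; 80+ − 270 → 22090
Giving 5117 / 3557 / 10165 / 7577 / 22090.
Total: 53500 → 48506; change = -4994; percentage change = -9.3%

-9.3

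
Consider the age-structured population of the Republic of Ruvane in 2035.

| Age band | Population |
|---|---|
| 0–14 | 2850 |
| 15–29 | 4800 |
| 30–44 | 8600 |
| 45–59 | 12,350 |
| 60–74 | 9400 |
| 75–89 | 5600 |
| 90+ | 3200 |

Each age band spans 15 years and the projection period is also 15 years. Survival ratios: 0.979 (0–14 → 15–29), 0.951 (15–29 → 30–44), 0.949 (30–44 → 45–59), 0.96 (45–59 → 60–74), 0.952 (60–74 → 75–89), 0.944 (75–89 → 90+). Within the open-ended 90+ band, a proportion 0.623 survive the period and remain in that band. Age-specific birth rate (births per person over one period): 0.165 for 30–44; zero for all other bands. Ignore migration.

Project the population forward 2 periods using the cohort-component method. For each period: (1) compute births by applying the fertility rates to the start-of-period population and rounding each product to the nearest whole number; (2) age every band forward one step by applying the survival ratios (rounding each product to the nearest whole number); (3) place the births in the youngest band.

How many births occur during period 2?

(Groups numbered youngest = 1 to oldest = 7.)
— Period 1 —
Births: 8600 × 0.165 = 1419
Group 2: 2850 × 0.979 = 2790
Group 3: 4800 × 0.951 = 4565
Group 4: 8600 × 0.949 = 8161
Group 5: 12350 × 0.96 = 11856
Group 6: 9400 × 0.952 = 8949
Group 7: 5600 × 0.944 + 3200 × 0.623 = 5286 + 1994 = 7280
→ [1419, 2790, 4565, 8161, 11856, 8949, 7280]
— Period 2 —
Births: 4565 × 0.165 = 753
Group 2: 1419 × 0.979 = 1389
Group 3: 2790 × 0.951 = 2653
Group 4: 4565 × 0.949 = 4332
Group 5: 8161 × 0.96 = 7835
Group 6: 11856 × 0.952 = 11287
Group 7: 8949 × 0.944 + 7280 × 0.623 = 8448 + 4535 = 12983
→ [753, 1389, 2653, 4332, 7835, 11287, 12983]

753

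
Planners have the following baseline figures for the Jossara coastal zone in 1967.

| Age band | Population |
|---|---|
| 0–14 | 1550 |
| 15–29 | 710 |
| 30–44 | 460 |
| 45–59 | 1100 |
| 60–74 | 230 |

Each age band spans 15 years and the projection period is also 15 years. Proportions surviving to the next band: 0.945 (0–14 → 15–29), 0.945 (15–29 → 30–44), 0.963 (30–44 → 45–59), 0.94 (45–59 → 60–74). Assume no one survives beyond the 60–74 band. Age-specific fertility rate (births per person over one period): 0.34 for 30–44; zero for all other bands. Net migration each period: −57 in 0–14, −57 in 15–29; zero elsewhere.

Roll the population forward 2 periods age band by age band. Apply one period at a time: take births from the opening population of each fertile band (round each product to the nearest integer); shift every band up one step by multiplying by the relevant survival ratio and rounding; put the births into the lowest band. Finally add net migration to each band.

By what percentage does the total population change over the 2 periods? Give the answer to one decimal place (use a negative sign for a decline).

Period 1.
Births: 460 × 0.34 = 156
15–29: 1550 × 0.945 = 1465
30–44: 710 × 0.945 = 671
45–59: 460 × 0.963 = 443
60–74: 1100 × 0.94 = 1034
Net migration: 0–14 − 57 → 99; 15–29 − 57 → 1408
End of period: [99, 1408, 671, 443, 1034]
Period 2.
Births: 671 × 0.34 = 228
15–29: 99 × 0.945 = 94
30–44: 1408 × 0.945 = 1331
45–59: 671 × 0.963 = 646
60–74: 443 × 0.94 = 416
Net migration: 0–14 − 57 → 171; 15–29 − 57 → 37
End of period: [171, 37, 1331, 646, 416]
Total: 4050 → 2601; change = -1449; percentage change = -35.8%

-35.8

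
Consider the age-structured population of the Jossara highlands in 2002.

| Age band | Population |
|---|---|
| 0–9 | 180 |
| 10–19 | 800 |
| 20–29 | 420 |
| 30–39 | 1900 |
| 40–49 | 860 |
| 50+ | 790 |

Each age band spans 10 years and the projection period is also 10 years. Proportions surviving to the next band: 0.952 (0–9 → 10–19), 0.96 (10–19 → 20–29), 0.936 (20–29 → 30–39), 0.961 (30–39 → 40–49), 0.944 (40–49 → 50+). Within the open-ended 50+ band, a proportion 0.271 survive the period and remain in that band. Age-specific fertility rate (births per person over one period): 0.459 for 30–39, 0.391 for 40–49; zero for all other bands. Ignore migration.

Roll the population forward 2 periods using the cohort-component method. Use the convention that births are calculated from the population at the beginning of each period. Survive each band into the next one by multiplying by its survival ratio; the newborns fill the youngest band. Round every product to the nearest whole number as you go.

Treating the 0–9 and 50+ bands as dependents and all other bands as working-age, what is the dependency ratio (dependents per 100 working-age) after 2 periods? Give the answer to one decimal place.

120.1

Period 1.
Births: 1900 × 0.459 = 872, 860 × 0.391 = 336 → total 1208
10–19: 180 × 0.952 = 171
20–29: 800 × 0.96 = 768
30–39: 420 × 0.936 = 393
40–49: 1900 × 0.961 = 1826
50+: 860 × 0.944 + 790 × 0.271 = 812 + 214 = 1026
Giving 1208 / 171 / 768 / 393 / 1826 / 1026.
Period 2.
Births: 393 × 0.459 = 180, 1826 × 0.391 = 714 → total 894
10–19: 1208 × 0.952 = 1150
20–29: 171 × 0.96 = 164
30–39: 768 × 0.936 = 719
40–49: 393 × 0.961 = 378
50+: 1826 × 0.944 + 1026 × 0.271 = 1724 + 278 = 2002
Giving 894 / 1150 / 164 / 719 / 378 / 2002.
Dependents (band 0–9 + band 50+) = 894 + 2002 = 2896; working-age = 2411; ratio = 2896/2411 × 100 = 120.1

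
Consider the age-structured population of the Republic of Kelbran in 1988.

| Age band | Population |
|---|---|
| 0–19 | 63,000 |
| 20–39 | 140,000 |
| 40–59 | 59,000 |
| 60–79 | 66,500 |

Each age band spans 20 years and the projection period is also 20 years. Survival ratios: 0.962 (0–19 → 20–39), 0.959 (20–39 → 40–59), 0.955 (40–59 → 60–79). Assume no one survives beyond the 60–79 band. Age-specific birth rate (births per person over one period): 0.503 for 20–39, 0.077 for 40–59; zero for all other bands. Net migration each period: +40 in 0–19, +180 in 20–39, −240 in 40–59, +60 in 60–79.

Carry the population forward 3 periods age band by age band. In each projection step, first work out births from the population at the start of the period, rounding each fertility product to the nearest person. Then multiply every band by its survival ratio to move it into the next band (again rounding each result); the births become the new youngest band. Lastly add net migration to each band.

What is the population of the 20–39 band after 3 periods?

[period 1]
Births: 140000 * 0.503 = 70420, 59000 * 0.077 = 4543 → total 74963
20–39: 63000 * 0.962 = 60606
40–59: 140000 * 0.959 = 134260
60–79: 59000 * 0.955 = 56345
Net migration: 0–19 + 40 → 75003; 20–39 + 180 → 60786; 40–59 − 240 → 134020; 60–79 + 60 → 56405
End of period: [75003, 60786, 134020, 56405]
[period 2]
Births: 60786 * 0.503 = 30575, 134020 * 0.077 = 10320 → total 40895
20–39: 75003 * 0.962 = 72153
40–59: 60786 * 0.959 = 58294
60–79: 134020 * 0.955 = 127989
Net migration: 0–19 + 40 → 40935; 20–39 + 180 → 72333; 40–59 − 240 → 58054; 60–79 + 60 → 128049
End of period: [40935, 72333, 58054, 128049]
[period 3]
Births: 72333 * 0.503 = 36383, 58054 * 0.077 = 4470 → total 40853
20–39: 40935 * 0.962 = 39379
40–59: 72333 * 0.959 = 69367
60–79: 58054 * 0.955 = 55442
Net migration: 0–19 + 40 → 40893; 20–39 + 180 → 39559; 40–59 − 240 → 69127; 60–79 + 60 → 55502
End of period: [40893, 39559, 69127, 55502]

39559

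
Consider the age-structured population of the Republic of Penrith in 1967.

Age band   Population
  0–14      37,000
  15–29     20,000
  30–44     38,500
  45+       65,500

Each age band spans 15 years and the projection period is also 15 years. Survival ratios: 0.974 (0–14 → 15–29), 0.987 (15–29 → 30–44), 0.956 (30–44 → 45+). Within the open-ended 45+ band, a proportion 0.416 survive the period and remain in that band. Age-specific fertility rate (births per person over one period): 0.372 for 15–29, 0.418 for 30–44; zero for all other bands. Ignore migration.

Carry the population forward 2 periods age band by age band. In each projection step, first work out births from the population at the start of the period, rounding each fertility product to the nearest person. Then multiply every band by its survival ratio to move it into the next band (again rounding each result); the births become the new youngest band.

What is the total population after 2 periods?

Numbering the groups 1..4 from youngest to oldest:
— Period 1 —
Births: 20000 × 0.372 = 7440 ; 38500 × 0.418 = 16093 — total 23533
Group 2: 37000 × 0.974 = 36038
Group 3: 20000 × 0.987 = 19740
Group 4: 38500 × 0.956 + 65500 × 0.416 = 36806 + 27248 = 64054
End of period: [23533, 36038, 19740, 64054]
— Period 2 —
Births: 36038 × 0.372 = 13406 ; 19740 × 0.418 = 8251 — total 21657
Group 2: 23533 × 0.974 = 22921
Group 3: 36038 × 0.987 = 35570
Group 4: 19740 × 0.956 + 64054 × 0.416 = 18871 + 26646 = 45517
End of period: [21657, 22921, 35570, 45517]
Total after period 2: 21657 + 22921 + 35570 + 45517 = 125665

125665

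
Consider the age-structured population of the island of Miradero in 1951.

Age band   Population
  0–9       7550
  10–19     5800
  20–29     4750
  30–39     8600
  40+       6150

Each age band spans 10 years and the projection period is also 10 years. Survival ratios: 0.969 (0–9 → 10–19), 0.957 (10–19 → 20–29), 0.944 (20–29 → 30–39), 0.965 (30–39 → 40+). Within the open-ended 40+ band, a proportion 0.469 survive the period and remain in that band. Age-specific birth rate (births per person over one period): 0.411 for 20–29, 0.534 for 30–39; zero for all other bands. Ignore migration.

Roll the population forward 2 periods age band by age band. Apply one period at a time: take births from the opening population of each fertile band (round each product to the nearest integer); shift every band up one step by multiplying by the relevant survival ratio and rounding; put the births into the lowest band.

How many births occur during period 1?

After projecting period 1:
Births: 4750 × 0.411 = 1952 ; 8600 × 0.534 = 4592 → total 6544
10–19: 7550 × 0.969 = 7316
20–29: 5800 × 0.957 = 5551
30–39: 4750 × 0.944 = 4484
40+: 8600 × 0.965 + 6150 × 0.469 = 8299 + 2884 = 11183
Population now: 0–9=6544, 10–19=7316, 20–29=5551, 30–39=4484, 40+=11183

6544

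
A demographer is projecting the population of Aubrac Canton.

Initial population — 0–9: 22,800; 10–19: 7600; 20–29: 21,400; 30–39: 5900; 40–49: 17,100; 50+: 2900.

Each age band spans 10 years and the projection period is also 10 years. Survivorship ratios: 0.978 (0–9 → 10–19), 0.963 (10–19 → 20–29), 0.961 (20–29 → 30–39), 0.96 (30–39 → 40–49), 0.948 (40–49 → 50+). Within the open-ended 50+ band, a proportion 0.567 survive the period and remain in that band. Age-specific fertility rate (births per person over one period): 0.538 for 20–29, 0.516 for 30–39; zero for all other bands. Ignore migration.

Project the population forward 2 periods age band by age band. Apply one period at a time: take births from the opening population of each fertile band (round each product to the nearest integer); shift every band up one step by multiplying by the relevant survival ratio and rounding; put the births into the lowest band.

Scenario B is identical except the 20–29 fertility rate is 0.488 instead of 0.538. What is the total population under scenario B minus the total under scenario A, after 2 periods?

Numbering the groups 1..6 from youngest to oldest:
Period 1.
Births: 21400 × 0.538 = 11513, 5900 × 0.516 = 3044 ⇒ total 14557
Group 2: 22800 × 0.978 = 22298
Group 3: 7600 × 0.963 = 7319
Group 4: 21400 × 0.961 = 20565
Group 5: 5900 × 0.96 = 5664
Group 6: 17100 × 0.948 + 2900 × 0.567 = 16211 + 1644 = 17855
End of period: [14557, 22298, 7319, 20565, 5664, 17855]
Period 2.
Births: 7319 × 0.538 = 3938, 20565 × 0.516 = 10612 ⇒ total 14550
Group 2: 14557 × 0.978 = 14237
Group 3: 22298 × 0.963 = 21473
Group 4: 7319 × 0.961 = 7034
Group 5: 20565 × 0.96 = 19742
Group 6: 5664 × 0.948 + 17855 × 0.567 = 5369 + 10124 = 15493
End of period: [14550, 14237, 21473, 7034, 19742, 15493]
Scenario A total after 2 periods: 92529
Scenario B projection —
Period 1.
Births: 21400 × 0.488 = 10443, 5900 × 0.516 = 3044 ⇒ total 13487
Group 2: 22800 × 0.978 = 22298
Group 3: 7600 × 0.963 = 7319
Group 4: 21400 × 0.961 = 20565
Group 5: 5900 × 0.96 = 5664
Group 6: 17100 × 0.948 + 2900 × 0.567 = 16211 + 1644 = 17855
End of period: [13487, 22298, 7319, 20565, 5664, 17855]
Period 2.
Births: 7319 × 0.488 = 3572, 20565 × 0.516 = 10612 ⇒ total 14184
Group 2: 13487 × 0.978 = 13190
Group 3: 22298 × 0.963 = 21473
Group 4: 7319 × 0.961 = 7034
Group 5: 20565 × 0.96 = 19742
Group 6: 5664 × 0.948 + 17855 × 0.567 = 5369 + 10124 = 15493
End of period: [14184, 13190, 21473, 7034, 19742, 15493]
Scenario B total after 2 periods: 91116
Difference B − A = 91116 − 92529 = -1413

-1413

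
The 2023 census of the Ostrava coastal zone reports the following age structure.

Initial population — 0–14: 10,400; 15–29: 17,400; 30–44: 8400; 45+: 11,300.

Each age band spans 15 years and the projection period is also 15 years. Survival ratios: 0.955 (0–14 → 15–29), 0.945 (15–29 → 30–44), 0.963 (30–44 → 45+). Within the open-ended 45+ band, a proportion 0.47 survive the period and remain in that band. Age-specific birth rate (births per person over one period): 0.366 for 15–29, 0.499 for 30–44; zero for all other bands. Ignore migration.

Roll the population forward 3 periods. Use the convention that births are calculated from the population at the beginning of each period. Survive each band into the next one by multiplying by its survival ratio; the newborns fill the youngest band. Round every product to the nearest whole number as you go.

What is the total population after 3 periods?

Period 1:
Births: 17400 * 0.366 = 6368 ; 8400 * 0.499 = 4192 → 10560
15–29: 10400 * 0.955 = 9932
30–44: 17400 * 0.945 = 16443
45+: 8400 * 0.963 + 11300 * 0.47 = 8089 + 5311 = 13400
End of period: [10560, 9932, 16443, 13400]
Period 2:
Births: 9932 * 0.366 = 3635 ; 16443 * 0.499 = 8205 → 11840
15–29: 10560 * 0.955 = 10085
30–44: 9932 * 0.945 = 9386
45+: 16443 * 0.963 + 13400 * 0.47 = 15835 + 6298 = 22133
End of period: [11840, 10085, 9386, 22133]
Period 3:
Births: 10085 * 0.366 = 3691 ; 9386 * 0.499 = 4684 → 8375
15–29: 11840 * 0.955 = 11307
30–44: 10085 * 0.945 = 9530
45+: 9386 * 0.963 + 22133 * 0.47 = 9039 + 10403 = 19442
End of period: [8375, 11307, 9530, 19442]
Total after period 3: 8375 + 11307 + 9530 + 19442 = 48654

48654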